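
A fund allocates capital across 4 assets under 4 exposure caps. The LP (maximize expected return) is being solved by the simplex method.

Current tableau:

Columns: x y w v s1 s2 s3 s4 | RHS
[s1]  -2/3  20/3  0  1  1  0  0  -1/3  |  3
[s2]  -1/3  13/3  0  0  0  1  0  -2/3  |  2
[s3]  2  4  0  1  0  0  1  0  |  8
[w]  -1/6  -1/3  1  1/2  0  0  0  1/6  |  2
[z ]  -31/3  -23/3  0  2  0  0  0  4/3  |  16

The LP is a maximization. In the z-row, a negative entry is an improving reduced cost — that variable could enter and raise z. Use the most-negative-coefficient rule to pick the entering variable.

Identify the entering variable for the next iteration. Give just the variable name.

x

Objective-row coefficients: x: -31/3, y: -23/3, w: 0, v: 2, s1: 0, s2: 0, s3: 0, s4: 4/3.
The most negative is -31/3 in column x, so x enters.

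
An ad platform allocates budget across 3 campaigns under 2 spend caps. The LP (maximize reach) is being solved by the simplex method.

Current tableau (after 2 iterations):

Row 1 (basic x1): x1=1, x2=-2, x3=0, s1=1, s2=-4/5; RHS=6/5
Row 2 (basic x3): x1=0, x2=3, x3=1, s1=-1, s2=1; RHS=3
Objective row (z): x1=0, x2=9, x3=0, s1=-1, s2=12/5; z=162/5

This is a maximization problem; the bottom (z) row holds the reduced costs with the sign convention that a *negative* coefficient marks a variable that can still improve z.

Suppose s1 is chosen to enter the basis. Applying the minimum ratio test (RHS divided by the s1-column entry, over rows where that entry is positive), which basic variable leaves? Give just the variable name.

x1

Ratios: row 1 (x1): (6/5)/1 = 6/5; row 2 (x3): entry -1 ≤ 0, skip.
Minimum ratio 6/5 is in the x1 row, so x1 leaves.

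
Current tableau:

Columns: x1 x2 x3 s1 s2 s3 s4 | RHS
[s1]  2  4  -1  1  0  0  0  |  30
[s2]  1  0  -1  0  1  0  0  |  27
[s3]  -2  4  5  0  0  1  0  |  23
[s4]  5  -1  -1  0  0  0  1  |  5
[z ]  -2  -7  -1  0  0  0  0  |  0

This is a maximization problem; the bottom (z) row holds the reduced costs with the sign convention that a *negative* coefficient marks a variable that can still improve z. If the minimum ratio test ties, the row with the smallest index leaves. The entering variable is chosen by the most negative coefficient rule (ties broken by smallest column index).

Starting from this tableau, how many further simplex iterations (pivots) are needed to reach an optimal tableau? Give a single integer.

pivot: x2 in, s3 out → z = 161/4
pivot: x1 in, s1 out → z = 399/8
pivot: x3 in, s4 out → z = 5609/112
No improving column remains; optimal.

3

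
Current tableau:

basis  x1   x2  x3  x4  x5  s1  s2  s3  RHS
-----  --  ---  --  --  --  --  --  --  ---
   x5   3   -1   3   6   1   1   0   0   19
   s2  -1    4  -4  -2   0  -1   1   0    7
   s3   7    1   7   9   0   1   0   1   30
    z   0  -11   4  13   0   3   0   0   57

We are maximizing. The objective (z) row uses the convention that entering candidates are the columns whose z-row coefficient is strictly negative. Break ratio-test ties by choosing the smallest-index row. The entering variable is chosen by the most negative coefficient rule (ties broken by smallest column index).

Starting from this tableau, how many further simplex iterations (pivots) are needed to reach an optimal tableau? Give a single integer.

pivot: x2 in, s2 out → z = 305/4
pivot: x3 in, s3 out → z = 3231/32
No improving column remains; optimal.

2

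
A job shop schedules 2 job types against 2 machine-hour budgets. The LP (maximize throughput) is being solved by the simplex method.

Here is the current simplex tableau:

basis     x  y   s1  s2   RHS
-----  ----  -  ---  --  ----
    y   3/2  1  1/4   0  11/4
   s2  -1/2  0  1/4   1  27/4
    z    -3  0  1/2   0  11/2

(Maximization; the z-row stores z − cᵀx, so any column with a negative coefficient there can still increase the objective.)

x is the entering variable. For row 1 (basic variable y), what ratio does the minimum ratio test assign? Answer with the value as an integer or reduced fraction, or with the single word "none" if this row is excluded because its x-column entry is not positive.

Ratio = RHS / (x entry) = (11/4) / (3/2) = 11/6.

11/6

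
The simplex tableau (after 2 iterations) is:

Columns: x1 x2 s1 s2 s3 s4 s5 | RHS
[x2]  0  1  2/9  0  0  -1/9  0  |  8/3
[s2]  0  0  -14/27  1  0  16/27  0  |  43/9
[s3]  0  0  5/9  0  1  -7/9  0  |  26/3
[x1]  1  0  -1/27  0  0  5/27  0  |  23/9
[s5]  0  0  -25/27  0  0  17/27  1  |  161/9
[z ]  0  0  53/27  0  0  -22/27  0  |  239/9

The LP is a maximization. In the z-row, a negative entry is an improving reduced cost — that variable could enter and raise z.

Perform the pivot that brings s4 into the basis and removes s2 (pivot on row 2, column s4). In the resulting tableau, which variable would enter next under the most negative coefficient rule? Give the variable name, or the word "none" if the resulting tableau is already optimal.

none

Pivot element 16/27. New z-row = old z-row − (-22/27)·(row 2/(16/27)).
Updated z-row coefficients: x1: 0, x2: 0, s1: 5/4, s2: 11/8, s3: 0, s4: 0, s5: 0.
No coefficient is strictly negative; the tableau after this pivot is optimal.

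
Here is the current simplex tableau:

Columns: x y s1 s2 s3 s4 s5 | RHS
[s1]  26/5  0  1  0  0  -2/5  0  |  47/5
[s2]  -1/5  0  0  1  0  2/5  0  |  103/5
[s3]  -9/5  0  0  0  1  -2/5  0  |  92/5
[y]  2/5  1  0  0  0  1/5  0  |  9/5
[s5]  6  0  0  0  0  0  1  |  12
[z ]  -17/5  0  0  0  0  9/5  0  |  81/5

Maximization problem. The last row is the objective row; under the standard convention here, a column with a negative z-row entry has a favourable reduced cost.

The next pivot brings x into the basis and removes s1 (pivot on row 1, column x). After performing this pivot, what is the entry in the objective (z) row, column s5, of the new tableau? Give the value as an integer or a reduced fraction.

Pivot element is row 1, column x: 26/5.
Normalize row 1: new (row 1, s5) = 0/(26/5) = 0.
z-row ← z-row − (-17/5)·(new row 1): 0 − (-17/5)·0 = 0.

0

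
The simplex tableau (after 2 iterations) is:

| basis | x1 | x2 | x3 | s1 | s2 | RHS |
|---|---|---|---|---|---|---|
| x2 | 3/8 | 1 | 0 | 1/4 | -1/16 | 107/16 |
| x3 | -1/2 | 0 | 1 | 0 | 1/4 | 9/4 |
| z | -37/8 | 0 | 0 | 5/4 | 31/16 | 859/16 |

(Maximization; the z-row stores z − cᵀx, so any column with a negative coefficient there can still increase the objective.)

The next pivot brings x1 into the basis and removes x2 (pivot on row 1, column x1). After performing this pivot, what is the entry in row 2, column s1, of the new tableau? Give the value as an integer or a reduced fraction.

Pivot element is row 1, column x1: 3/8.
Normalize row 1: new (row 1, s1) = (1/4)/(3/8) = 2/3.
row 2 ← row 2 − (-1/2)·(new row 1): 0 − (-1/2)·(2/3) = 1/3.

1/3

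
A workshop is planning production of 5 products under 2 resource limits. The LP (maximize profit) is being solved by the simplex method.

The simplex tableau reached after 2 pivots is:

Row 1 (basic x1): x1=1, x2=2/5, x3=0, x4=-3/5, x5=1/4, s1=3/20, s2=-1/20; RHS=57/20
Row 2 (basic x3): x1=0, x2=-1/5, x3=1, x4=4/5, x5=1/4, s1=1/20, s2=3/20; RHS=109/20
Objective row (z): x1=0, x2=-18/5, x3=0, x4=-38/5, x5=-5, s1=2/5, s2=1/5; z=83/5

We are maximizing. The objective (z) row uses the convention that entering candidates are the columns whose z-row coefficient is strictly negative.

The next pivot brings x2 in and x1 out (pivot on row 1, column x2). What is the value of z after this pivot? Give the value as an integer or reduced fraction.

169/4

Minimum ratio for x2: (57/20)/(2/5) = 57/8.
z changes by −(z-row coeff of x2)·ratio = −(-18/5)·(57/8) = 513/20.
New z = 83/5 + (513/20) = 169/4.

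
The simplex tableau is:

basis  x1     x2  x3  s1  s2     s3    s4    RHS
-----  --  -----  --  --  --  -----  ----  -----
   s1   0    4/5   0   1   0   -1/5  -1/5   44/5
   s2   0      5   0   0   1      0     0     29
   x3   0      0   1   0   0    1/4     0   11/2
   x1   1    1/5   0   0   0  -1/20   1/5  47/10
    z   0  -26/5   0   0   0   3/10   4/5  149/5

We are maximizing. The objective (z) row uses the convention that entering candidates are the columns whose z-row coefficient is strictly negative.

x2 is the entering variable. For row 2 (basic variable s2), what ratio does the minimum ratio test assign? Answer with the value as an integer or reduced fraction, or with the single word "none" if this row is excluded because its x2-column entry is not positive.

Ratio = RHS / (x2 entry) = 29 / 5 = 29/5.

29/5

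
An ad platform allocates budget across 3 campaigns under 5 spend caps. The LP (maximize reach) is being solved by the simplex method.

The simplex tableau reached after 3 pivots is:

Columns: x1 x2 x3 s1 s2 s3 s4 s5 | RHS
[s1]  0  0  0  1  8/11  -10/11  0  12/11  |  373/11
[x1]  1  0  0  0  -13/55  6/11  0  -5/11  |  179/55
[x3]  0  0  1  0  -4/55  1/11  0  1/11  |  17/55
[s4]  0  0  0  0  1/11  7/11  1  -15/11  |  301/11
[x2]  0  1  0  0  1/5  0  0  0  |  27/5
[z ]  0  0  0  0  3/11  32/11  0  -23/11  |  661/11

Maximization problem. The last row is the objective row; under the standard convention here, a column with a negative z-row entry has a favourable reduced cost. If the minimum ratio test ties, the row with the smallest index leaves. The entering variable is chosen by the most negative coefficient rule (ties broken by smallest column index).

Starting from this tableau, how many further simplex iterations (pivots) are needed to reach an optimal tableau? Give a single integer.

2

pivot: s5 in, x3 out → z = 336/5
pivot: s2 in, s1 out → z = 749/8
No improving column remains; optimal.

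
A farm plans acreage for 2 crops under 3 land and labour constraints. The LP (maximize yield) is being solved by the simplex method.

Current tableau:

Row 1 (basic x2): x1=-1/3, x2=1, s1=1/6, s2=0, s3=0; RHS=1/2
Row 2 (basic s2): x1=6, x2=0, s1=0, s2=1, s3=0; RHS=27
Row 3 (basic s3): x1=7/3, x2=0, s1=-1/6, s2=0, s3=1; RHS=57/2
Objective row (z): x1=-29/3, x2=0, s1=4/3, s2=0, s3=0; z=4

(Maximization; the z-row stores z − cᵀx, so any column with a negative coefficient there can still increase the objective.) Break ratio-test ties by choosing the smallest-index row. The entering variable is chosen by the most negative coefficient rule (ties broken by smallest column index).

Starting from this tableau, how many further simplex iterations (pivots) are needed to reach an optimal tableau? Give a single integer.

1

pivot: x1 in, s2 out → z = 95/2
No improving column remains; optimal.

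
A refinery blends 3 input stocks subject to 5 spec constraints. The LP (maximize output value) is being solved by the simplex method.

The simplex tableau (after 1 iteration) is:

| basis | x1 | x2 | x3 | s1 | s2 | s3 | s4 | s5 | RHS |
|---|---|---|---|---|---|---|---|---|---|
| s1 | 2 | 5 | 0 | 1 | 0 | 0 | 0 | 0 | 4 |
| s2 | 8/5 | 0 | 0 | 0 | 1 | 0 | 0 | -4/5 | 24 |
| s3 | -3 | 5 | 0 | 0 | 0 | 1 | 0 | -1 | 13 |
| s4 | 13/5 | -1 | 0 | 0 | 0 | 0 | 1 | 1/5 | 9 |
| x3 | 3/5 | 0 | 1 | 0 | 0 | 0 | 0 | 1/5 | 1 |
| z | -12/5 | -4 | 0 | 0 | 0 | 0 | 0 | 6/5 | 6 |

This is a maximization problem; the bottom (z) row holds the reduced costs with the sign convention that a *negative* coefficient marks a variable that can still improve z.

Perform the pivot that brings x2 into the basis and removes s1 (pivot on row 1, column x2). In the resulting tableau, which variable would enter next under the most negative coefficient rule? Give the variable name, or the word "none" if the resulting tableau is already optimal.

x1

Pivot element 5. New z-row = old z-row − (-4)·(row 1/5).
Updated z-row coefficients: x1: -4/5, x2: 0, x3: 0, s1: 4/5, s2: 0, s3: 0, s4: 0, s5: 6/5.
The most negative is -4/5 in column x1, so x1 would enter next.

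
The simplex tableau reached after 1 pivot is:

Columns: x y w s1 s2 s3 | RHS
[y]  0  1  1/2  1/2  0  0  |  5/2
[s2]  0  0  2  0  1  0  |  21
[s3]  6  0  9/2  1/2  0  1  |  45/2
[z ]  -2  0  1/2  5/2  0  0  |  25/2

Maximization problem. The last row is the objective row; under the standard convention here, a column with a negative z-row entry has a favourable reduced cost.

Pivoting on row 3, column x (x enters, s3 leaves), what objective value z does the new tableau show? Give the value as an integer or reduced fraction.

20

Minimum ratio for x: (45/2)/6 = 15/4.
z changes by −(z-row coeff of x)·ratio = −(-2)·(15/4) = 15/2.
New z = 25/2 + (15/2) = 20.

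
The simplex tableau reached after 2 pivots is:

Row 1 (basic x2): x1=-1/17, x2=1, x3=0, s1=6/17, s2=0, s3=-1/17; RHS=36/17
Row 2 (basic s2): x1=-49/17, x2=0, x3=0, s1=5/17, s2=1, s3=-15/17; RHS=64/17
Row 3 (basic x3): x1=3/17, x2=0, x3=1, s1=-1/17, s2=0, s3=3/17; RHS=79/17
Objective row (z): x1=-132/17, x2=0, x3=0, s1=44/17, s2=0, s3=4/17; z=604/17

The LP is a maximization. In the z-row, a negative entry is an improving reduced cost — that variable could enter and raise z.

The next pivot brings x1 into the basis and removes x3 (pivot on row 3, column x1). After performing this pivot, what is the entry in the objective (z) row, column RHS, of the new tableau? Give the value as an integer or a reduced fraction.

240

Pivot element is row 3, column x1: 3/17.
Normalize row 3: new (row 3, RHS) = (79/17)/(3/17) = 79/3.
z-row ← z-row − (-132/17)·(new row 3): 604/17 − (-132/17)·(79/3) = 240.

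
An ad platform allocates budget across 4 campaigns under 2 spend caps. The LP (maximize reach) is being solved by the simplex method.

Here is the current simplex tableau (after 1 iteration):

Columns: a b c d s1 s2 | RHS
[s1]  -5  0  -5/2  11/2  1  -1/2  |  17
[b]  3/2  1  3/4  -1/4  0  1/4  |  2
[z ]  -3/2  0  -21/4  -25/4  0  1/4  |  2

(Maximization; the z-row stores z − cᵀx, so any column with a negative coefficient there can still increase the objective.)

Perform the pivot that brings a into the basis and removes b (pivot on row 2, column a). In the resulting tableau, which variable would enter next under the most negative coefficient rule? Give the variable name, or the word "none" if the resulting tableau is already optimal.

Pivot element 3/2. New z-row = old z-row − (-3/2)·(row 2/(3/2)).
Updated z-row coefficients: a: 0, b: 1, c: -9/2, d: -13/2, s1: 0, s2: 1/2.
The most negative is -13/2 in column d, so d would enter next.

d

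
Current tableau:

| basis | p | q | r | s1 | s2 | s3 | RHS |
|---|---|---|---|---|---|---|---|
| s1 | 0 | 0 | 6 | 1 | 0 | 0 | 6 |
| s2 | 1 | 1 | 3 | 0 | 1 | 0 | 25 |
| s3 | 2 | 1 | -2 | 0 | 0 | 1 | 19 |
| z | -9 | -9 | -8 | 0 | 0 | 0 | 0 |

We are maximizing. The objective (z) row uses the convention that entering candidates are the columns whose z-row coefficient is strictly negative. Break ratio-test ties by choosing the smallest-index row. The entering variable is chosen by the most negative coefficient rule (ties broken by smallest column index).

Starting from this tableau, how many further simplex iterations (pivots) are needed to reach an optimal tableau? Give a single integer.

3

pivot: p in, s3 out → z = 171/2
pivot: r in, s1 out → z = 205/2
pivot: q in, p out → z = 197
No improving column remains; optimal.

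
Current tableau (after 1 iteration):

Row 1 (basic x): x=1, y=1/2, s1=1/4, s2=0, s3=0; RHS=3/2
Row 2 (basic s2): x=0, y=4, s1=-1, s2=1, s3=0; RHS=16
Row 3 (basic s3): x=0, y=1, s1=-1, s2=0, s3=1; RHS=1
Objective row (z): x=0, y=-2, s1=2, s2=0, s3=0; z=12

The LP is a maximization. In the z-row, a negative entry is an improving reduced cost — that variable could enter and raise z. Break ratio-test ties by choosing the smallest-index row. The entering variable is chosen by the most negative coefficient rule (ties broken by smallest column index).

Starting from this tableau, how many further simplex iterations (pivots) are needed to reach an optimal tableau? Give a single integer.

1

pivot: y in, s3 out → z = 14
No improving column remains; optimal.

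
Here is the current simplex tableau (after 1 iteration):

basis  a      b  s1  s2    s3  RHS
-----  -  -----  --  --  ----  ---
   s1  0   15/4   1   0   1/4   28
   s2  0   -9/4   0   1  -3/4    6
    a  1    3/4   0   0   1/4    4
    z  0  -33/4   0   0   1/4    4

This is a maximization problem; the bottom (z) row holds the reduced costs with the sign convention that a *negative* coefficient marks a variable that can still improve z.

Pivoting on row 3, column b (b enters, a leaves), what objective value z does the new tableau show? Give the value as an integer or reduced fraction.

48

Minimum ratio for b: 4/(3/4) = 16/3.
z changes by −(z-row coeff of b)·ratio = −(-33/4)·(16/3) = 44.
New z = 4 + 44 = 48.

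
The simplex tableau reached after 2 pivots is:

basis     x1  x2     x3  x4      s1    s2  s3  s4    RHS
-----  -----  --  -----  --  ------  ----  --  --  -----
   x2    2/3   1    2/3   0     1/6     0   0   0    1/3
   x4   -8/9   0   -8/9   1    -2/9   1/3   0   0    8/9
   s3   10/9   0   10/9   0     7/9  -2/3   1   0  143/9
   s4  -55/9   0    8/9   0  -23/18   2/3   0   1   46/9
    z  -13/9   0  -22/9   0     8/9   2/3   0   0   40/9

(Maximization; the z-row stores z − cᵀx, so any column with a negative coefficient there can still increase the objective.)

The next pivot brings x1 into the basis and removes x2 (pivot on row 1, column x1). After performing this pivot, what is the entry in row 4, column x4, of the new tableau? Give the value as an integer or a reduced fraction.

Pivot element is row 1, column x1: 2/3.
Normalize row 1: new (row 1, x4) = 0/(2/3) = 0.
row 4 ← row 4 − (-55/9)·(new row 1): 0 − (-55/9)·0 = 0.

0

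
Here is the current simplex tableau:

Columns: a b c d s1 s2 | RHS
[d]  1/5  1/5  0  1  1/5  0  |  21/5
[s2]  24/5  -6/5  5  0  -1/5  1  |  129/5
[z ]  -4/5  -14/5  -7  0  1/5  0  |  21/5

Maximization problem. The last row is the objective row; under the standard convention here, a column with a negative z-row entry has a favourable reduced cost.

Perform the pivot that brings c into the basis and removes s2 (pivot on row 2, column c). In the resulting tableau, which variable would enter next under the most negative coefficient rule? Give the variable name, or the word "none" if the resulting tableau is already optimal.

Pivot element 5. New z-row = old z-row − (-7)·(row 2/5).
Updated z-row coefficients: a: 148/25, b: -112/25, c: 0, d: 0, s1: -2/25, s2: 7/5.
The most negative is -112/25 in column b, so b would enter next.

b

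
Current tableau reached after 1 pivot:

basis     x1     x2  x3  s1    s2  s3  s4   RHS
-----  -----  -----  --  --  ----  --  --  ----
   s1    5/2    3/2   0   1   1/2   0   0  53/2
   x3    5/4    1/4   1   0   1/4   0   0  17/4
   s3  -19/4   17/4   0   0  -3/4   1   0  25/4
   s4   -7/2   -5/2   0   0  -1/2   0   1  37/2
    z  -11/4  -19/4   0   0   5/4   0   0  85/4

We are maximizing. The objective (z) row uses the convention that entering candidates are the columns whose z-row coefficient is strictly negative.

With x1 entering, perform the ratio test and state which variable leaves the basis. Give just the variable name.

x3

Ratios: row 1 (s1): (53/2)/(5/2) = 53/5; row 2 (x3): (17/4)/(5/4) = 17/5; row 3 (s3): entry -19/4 ≤ 0, skip; row 4 (s4): entry -7/2 ≤ 0, skip.
Minimum ratio 17/5 is in the x3 row, so x3 leaves.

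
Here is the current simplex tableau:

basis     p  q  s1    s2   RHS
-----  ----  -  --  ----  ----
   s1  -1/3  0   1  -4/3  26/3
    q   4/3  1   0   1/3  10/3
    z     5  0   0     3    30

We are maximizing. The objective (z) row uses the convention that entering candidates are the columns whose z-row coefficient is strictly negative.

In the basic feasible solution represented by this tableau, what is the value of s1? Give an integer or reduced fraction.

26/3

s1 is basic (row 1); its value is the RHS of that row: 26/3.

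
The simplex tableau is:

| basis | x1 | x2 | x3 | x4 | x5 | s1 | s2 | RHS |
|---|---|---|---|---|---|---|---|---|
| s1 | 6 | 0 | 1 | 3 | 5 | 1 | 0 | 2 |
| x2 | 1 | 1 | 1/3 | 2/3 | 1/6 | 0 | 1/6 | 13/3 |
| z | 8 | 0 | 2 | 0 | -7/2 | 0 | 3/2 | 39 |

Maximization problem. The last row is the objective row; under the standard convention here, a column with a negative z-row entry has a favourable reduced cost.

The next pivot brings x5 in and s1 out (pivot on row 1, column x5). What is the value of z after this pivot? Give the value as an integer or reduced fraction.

202/5

Minimum ratio for x5: 2/5 = 2/5.
z changes by −(z-row coeff of x5)·ratio = −(-7/2)·(2/5) = 7/5.
New z = 39 + (7/5) = 202/5.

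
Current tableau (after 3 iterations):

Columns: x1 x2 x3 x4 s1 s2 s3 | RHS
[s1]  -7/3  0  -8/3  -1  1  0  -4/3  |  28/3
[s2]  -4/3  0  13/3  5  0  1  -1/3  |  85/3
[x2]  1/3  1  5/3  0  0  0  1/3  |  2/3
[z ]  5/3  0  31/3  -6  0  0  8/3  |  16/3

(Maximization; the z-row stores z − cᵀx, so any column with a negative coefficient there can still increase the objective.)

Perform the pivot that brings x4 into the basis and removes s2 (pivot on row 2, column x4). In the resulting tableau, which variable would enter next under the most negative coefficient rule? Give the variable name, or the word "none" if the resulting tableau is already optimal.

Pivot element 5. New z-row = old z-row − (-6)·(row 2/5).
Updated z-row coefficients: x1: 1/15, x2: 0, x3: 233/15, x4: 0, s1: 0, s2: 6/5, s3: 34/15.
No coefficient is strictly negative; the tableau after this pivot is optimal.

none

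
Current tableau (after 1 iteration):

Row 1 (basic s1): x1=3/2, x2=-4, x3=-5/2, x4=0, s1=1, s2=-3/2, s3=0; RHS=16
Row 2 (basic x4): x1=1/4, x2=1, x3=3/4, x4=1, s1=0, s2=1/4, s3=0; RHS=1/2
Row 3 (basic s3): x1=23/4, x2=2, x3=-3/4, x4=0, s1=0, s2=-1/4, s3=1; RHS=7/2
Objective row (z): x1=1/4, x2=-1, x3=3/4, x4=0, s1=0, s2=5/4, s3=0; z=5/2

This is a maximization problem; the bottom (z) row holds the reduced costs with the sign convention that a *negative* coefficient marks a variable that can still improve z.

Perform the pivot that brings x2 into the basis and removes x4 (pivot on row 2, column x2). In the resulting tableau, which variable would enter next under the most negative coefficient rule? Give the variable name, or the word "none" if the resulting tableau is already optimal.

none

Pivot element 1. New z-row = old z-row − (-1)·(row 2/1).
Updated z-row coefficients: x1: 1/2, x2: 0, x3: 3/2, x4: 1, s1: 0, s2: 3/2, s3: 0.
No coefficient is strictly negative; the tableau after this pivot is optimal.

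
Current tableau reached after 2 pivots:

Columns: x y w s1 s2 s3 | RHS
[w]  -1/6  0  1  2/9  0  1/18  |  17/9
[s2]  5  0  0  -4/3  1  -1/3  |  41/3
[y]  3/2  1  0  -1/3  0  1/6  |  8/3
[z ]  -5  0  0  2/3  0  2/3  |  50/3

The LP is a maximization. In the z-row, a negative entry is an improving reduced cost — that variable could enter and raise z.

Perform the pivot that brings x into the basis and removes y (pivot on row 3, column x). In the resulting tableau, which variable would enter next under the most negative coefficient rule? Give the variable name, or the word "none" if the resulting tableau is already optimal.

Pivot element 3/2. New z-row = old z-row − (-5)·(row 3/(3/2)).
Updated z-row coefficients: x: 0, y: 10/3, w: 0, s1: -4/9, s2: 0, s3: 11/9.
The most negative is -4/9 in column s1, so s1 would enter next.

s1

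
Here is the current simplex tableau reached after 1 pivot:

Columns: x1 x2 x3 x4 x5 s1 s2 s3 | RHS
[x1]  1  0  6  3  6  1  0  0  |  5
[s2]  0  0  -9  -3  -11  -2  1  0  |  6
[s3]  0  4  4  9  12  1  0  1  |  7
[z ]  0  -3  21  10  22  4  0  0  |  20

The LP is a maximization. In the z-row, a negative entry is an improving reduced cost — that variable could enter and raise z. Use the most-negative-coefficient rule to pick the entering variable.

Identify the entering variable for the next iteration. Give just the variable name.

Objective-row coefficients: x1: 0, x2: -3, x3: 21, x4: 10, x5: 22, s1: 4, s2: 0, s3: 0.
The most negative is -3 in column x2, so x2 enters.

x2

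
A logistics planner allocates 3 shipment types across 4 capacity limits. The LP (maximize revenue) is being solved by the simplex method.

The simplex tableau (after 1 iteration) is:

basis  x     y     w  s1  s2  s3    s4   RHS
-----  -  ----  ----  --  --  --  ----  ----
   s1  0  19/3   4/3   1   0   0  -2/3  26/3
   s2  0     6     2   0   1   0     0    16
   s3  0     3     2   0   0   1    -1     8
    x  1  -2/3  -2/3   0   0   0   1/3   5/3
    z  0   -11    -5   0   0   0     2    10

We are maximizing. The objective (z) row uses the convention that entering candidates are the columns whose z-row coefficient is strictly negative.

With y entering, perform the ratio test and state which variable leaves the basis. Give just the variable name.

Ratios: row 1 (s1): (26/3)/(19/3) = 26/19; row 2 (s2): 16/6 = 8/3; row 3 (s3): 8/3 = 8/3; row 4 (x): entry -2/3 ≤ 0, skip.
Minimum ratio 26/19 is in the s1 row, so s1 leaves.

s1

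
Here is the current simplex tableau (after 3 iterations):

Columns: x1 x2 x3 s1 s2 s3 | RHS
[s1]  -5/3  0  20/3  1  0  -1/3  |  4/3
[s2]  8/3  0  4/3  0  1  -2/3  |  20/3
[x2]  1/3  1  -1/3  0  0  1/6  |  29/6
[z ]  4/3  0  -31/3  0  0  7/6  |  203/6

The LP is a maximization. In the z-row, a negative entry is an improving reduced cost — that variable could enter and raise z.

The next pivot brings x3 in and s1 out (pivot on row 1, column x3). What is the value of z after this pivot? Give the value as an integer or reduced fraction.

359/10

Minimum ratio for x3: (4/3)/(20/3) = 1/5.
z changes by −(z-row coeff of x3)·ratio = −(-31/3)·(1/5) = 31/15.
New z = 203/6 + (31/15) = 359/10.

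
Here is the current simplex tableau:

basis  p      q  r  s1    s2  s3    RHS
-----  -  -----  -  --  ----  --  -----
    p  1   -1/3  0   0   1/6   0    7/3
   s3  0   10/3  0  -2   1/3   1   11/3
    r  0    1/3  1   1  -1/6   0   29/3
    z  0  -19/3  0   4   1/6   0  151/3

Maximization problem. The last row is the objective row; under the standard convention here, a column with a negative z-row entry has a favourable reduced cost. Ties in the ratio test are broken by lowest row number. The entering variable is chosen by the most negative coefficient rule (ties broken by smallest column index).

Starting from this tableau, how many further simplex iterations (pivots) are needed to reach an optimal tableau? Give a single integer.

1

pivot: q in, s3 out → z = 573/10
No improving column remains; optimal.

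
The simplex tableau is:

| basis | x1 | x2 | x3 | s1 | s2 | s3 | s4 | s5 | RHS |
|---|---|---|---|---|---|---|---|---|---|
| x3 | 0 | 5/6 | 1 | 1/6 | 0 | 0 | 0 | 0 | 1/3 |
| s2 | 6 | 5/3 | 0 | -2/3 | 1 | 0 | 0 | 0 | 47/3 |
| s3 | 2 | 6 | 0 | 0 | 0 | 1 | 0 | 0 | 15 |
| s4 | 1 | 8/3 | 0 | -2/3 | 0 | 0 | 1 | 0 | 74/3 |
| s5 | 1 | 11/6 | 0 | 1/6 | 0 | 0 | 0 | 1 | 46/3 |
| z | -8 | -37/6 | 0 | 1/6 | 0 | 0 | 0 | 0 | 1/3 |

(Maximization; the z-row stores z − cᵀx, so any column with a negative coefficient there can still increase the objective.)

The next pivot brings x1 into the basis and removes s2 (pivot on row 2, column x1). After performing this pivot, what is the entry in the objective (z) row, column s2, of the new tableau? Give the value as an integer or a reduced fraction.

Pivot element is row 2, column x1: 6.
Normalize row 2: new (row 2, s2) = 1/6 = 1/6.
z-row ← z-row − (-8)·(new row 2): 0 − (-8)·(1/6) = 4/3.

4/3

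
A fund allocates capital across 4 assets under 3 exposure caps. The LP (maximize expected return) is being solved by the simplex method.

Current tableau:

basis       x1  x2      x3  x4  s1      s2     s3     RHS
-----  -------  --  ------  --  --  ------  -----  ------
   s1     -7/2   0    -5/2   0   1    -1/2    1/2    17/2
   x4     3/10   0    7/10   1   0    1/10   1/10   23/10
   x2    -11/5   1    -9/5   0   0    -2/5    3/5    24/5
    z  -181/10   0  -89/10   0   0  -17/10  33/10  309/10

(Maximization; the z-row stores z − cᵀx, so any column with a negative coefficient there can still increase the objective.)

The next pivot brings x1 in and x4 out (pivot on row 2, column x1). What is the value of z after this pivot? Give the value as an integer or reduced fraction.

509/3

Minimum ratio for x1: (23/10)/(3/10) = 23/3.
z changes by −(z-row coeff of x1)·ratio = −(-181/10)·(23/3) = 4163/30.
New z = 309/10 + (4163/30) = 509/3.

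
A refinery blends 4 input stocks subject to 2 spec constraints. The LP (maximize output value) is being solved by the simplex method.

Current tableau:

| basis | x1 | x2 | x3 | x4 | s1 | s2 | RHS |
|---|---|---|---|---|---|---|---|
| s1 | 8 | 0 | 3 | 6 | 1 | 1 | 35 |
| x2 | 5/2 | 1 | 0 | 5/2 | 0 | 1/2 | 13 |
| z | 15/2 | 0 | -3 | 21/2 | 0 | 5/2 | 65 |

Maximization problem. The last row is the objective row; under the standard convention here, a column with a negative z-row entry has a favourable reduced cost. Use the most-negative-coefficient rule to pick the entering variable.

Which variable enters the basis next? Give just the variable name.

x3

Objective-row coefficients: x1: 15/2, x2: 0, x3: -3, x4: 21/2, s1: 0, s2: 5/2.
The most negative is -3 in column x3, so x3 enters.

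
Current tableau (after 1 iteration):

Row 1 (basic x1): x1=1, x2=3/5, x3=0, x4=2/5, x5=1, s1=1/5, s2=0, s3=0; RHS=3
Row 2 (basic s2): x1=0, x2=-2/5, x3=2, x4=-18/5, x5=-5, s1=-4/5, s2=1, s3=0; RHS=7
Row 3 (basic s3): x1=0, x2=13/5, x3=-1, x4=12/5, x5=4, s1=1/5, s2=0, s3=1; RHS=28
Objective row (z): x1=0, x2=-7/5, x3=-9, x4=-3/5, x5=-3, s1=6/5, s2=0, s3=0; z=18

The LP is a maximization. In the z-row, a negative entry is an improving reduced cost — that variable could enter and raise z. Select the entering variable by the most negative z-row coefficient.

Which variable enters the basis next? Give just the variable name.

x3

Objective-row coefficients: x1: 0, x2: -7/5, x3: -9, x4: -3/5, x5: -3, s1: 6/5, s2: 0, s3: 0.
The most negative is -9 in column x3, so x3 enters.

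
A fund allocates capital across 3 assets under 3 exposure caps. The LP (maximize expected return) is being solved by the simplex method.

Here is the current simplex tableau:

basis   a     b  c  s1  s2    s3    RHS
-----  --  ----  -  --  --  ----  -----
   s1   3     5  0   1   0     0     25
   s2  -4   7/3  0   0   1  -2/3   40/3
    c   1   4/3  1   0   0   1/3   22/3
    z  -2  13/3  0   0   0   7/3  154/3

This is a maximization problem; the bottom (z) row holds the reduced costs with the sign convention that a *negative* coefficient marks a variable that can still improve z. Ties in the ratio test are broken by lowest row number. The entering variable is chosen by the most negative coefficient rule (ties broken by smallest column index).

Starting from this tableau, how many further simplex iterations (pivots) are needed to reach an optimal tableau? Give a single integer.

pivot: a in, c out → z = 66
No improving column remains; optimal.

1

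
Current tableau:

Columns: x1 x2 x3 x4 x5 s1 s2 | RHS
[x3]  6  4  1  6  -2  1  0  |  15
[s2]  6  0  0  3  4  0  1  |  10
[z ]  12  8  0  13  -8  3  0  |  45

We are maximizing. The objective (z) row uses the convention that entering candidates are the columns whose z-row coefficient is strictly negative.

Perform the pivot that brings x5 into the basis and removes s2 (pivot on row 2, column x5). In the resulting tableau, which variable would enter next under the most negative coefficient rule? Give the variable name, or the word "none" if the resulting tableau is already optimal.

Pivot element 4. New z-row = old z-row − (-8)·(row 2/4).
Updated z-row coefficients: x1: 24, x2: 8, x3: 0, x4: 19, x5: 0, s1: 3, s2: 2.
No coefficient is strictly negative; the tableau after this pivot is optimal.

none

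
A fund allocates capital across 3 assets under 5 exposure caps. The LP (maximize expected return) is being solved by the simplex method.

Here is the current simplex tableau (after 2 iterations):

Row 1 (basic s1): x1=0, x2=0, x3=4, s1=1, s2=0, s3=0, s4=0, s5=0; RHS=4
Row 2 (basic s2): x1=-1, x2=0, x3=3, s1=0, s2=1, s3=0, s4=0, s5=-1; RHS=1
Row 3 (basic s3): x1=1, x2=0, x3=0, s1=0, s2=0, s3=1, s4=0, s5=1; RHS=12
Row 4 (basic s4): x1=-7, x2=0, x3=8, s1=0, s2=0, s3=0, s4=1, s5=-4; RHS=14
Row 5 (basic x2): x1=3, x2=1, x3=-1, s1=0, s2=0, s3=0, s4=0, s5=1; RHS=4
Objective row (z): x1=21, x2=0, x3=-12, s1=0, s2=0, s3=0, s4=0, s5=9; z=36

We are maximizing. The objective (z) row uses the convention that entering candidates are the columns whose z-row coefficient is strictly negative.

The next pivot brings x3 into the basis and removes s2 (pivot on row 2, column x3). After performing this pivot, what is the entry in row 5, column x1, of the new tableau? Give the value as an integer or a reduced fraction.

8/3

Pivot element is row 2, column x3: 3.
Normalize row 2: new (row 2, x1) = (-1)/3 = -1/3.
row 5 ← row 5 − (-1)·(new row 2): 3 − (-1)·(-1/3) = 8/3.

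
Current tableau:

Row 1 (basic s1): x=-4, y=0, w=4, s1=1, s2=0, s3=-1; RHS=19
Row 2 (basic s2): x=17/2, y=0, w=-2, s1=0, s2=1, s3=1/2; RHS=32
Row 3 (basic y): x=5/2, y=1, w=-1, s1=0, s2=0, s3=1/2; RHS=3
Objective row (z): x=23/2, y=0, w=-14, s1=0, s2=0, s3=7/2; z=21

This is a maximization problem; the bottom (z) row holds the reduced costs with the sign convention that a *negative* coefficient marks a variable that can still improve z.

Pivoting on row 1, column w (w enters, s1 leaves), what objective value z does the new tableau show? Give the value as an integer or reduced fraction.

175/2

Minimum ratio for w: 19/4 = 19/4.
z changes by −(z-row coeff of w)·ratio = −(-14)·(19/4) = 133/2.
New z = 21 + (133/2) = 175/2.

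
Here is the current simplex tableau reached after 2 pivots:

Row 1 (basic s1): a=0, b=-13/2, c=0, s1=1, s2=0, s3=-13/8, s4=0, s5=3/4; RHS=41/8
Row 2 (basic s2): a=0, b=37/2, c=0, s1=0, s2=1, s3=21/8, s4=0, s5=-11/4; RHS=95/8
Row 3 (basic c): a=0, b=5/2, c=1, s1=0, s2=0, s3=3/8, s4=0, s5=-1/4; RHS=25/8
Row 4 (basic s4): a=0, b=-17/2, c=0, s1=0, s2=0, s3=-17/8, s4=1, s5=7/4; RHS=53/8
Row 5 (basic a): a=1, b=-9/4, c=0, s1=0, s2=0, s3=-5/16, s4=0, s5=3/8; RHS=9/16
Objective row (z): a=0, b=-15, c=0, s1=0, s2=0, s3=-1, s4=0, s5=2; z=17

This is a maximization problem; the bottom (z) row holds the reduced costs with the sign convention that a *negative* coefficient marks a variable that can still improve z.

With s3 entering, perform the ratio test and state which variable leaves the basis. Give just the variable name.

s2

Ratios: row 1 (s1): entry -13/8 ≤ 0, skip; row 2 (s2): (95/8)/(21/8) = 95/21; row 3 (c): (25/8)/(3/8) = 25/3; row 4 (s4): entry -17/8 ≤ 0, skip; row 5 (a): entry -5/16 ≤ 0, skip.
Minimum ratio 95/21 is in the s2 row, so s2 leaves.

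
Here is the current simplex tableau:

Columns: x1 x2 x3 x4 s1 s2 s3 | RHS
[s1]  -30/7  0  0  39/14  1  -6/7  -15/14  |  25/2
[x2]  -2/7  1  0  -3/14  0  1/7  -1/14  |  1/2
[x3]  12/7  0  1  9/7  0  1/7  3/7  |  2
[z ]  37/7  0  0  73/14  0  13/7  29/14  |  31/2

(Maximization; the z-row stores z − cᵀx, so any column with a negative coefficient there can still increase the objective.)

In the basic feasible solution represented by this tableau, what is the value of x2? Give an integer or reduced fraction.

1/2

x2 is basic (row 2); its value is the RHS of that row: 1/2.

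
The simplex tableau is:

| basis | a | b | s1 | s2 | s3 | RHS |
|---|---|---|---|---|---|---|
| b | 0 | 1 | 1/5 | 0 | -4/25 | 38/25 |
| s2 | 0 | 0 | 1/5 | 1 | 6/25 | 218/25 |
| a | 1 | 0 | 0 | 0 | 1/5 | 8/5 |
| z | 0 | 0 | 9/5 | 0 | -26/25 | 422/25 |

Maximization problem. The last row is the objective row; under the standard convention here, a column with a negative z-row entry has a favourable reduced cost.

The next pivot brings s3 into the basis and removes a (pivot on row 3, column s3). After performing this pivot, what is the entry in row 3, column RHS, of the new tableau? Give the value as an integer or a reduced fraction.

8

Pivot element is row 3, column s3: 1/5.
Normalize row 3: new (row 3, RHS) = (8/5)/(1/5) = 8.
Row 3 is the pivot row, so the entry is 8.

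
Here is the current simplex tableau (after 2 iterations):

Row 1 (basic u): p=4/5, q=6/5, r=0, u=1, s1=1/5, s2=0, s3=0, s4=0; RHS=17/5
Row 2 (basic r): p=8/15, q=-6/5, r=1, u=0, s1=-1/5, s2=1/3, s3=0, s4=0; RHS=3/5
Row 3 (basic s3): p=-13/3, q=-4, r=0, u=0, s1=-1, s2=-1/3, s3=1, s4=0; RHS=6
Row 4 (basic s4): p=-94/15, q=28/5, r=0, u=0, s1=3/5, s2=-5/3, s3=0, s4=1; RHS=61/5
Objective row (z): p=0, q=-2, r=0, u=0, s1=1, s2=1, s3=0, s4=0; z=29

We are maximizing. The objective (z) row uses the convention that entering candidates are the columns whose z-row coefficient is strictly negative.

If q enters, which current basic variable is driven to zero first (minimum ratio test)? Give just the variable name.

s4

Ratios: row 1 (u): (17/5)/(6/5) = 17/6; row 2 (r): entry -6/5 ≤ 0, skip; row 3 (s3): entry -4 ≤ 0, skip; row 4 (s4): (61/5)/(28/5) = 61/28.
Minimum ratio 61/28 is in the s4 row, so s4 leaves.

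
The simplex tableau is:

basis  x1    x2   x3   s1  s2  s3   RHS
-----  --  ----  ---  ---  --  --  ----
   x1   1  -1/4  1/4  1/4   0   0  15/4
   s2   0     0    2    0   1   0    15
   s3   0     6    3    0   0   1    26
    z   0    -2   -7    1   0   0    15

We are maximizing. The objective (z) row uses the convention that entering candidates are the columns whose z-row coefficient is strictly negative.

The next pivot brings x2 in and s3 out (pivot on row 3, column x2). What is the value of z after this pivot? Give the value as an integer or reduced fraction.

71/3

Minimum ratio for x2: 26/6 = 13/3.
z changes by −(z-row coeff of x2)·ratio = −(-2)·(13/3) = 26/3.
New z = 15 + (26/3) = 71/3.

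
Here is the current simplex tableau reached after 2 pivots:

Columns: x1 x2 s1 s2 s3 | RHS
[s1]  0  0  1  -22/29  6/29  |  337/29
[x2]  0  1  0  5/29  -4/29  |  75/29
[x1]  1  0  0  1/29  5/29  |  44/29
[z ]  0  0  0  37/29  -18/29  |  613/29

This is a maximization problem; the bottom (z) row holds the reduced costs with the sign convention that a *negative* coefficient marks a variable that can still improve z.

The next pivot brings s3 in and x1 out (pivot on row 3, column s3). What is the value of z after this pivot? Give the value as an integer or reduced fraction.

Minimum ratio for s3: (44/29)/(5/29) = 44/5.
z changes by −(z-row coeff of s3)·ratio = −(-18/29)·(44/5) = 792/145.
New z = 613/29 + (792/145) = 133/5.

133/5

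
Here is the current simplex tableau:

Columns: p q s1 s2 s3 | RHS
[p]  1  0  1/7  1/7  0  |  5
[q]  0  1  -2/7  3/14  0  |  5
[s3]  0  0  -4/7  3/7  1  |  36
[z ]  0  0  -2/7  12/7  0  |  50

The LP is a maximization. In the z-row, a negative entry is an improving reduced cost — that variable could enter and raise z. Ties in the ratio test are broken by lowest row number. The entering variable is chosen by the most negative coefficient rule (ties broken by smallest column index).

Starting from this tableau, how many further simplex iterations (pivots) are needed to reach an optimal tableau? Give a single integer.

1

pivot: s1 in, p out → z = 60
No improving column remains; optimal.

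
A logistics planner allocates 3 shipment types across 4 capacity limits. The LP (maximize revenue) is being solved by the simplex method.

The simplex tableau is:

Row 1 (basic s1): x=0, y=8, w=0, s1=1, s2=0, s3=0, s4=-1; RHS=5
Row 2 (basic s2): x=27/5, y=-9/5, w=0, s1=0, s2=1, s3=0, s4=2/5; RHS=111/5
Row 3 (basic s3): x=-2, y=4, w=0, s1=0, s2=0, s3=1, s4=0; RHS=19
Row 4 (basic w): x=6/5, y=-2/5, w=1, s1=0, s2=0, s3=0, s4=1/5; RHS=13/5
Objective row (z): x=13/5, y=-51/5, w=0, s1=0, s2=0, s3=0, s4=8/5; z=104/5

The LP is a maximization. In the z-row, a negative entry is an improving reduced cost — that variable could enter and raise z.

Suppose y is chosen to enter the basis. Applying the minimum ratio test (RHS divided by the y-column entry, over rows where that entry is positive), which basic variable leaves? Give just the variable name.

Ratios: row 1 (s1): 5/8 = 5/8; row 2 (s2): entry -9/5 ≤ 0, skip; row 3 (s3): 19/4 = 19/4; row 4 (w): entry -2/5 ≤ 0, skip.
Minimum ratio 5/8 is in the s1 row, so s1 leaves.

s1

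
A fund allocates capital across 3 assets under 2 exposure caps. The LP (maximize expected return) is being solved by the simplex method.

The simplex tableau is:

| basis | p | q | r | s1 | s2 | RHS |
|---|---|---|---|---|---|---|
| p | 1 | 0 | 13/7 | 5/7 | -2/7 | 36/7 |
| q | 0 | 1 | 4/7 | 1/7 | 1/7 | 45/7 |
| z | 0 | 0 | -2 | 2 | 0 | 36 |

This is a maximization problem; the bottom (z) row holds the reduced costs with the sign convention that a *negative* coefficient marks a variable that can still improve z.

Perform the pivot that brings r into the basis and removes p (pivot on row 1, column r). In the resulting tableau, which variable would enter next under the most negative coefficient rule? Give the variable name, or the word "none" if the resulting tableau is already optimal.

s2

Pivot element 13/7. New z-row = old z-row − (-2)·(row 1/(13/7)).
Updated z-row coefficients: p: 14/13, q: 0, r: 0, s1: 36/13, s2: -4/13.
The most negative is -4/13 in column s2, so s2 would enter next.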